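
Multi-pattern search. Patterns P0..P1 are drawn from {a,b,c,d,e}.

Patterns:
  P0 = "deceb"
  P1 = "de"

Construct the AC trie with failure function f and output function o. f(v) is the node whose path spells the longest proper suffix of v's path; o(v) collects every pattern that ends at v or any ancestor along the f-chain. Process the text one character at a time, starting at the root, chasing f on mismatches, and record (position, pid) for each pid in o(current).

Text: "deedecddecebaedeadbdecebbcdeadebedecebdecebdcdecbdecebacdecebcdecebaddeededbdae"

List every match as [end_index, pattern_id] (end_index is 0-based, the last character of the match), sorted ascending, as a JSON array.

Build:
Trie nodes:
  n0 'ε': d→1
  n1 'd': e→2
  n2 'de': c→3  [P1 ends]
  n3 'dec': e→4
  n4 'dece': b→5
  n5 'deceb': ·  [P0 ends]

Failure links (BFS by depth):
  fail(1) 'd': from fail(0)=0 chase 'd': 0 ⇒ 0;  out=∅∪out(0)=∅
  fail(2) 'de': from fail(1)=0 chase 'e': 0 ⇒ 0;  out={1}∪out(0)={1}
  fail(3) 'dec': from fail(2)=0 chase 'c': 0 ⇒ 0;  out=∅∪out(0)=∅
  fail(4) 'dece': from fail(3)=0 chase 'e': 0 ⇒ 0;  out=∅∪out(0)=∅
  fail(5) 'deceb': from fail(4)=0 chase 'b': 0 ⇒ 0;  out={0}∪out(0)={0}

Run:
pos 0 'd': at 1
pos 1 'e': at 2  → match P1@[0:1]
pos 2 'e': at 0 ·f
pos 3 'd': at 1
pos 4 'e': at 2  → match P1@[3:4]
pos 5 'c': at 3
pos 6 'd': at 1 ·f
pos 7 'd': at 1 ·f
pos 8 'e': at 2  → match P1@[7:8]
pos 9 'c': at 3
pos 10 'e': at 4
pos 11 'b': at 5  → match P0@[7:11]
pos 12 'a': at 0 ·f
pos 13 'e': at 0
pos 14 'd': at 1
pos 15 'e': at 2  → match P1@[14:15]
pos 16 'a': at 0 ·f
pos 17 'd': at 1
pos 18 'b': at 0 ·f
pos 19 'd': at 1
pos 20 'e': at 2  → match P1@[19:20]
pos 21 'c': at 3
pos 22 'e': at 4
pos 23 'b': at 5  → match P0@[19:23]
pos 24 'b': at 0 ·f
pos 25 'c': at 0
pos 26 'd': at 1
pos 27 'e': at 2  → match P1@[26:27]
pos 28 'a': at 0 ·f
pos 29 'd': at 1
pos 30 'e': at 2  → match P1@[29:30]
pos 31 'b': at 0 ·f
pos 32 'e': at 0
pos 33 'd': at 1
pos 34 'e': at 2  → match P1@[33:34]
pos 35 'c': at 3
pos 36 'e': at 4
pos 37 'b': at 5  → match P0@[33:37]
pos 38 'd': at 1 ·f
pos 39 'e': at 2  → match P1@[38:39]
pos 40 'c': at 3
pos 41 'e': at 4
pos 42 'b': at 5  → match P0@[38:42]
pos 43 'd': at 1 ·f
pos 44 'c': at 0 ·f
pos 45 'd': at 1
pos 46 'e': at 2  → match P1@[45:46]
pos 47 'c': at 3
pos 48 'b': at 0 ·f
pos 49 'd': at 1
pos 50 'e': at 2  → match P1@[49:50]
pos 51 'c': at 3
pos 52 'e': at 4
pos 53 'b': at 5  → match P0@[49:53]
pos 54 'a': at 0 ·f
pos 55 'c': at 0
pos 56 'd': at 1
pos 57 'e': at 2  → match P1@[56:57]
pos 58 'c': at 3
pos 59 'e': at 4
pos 60 'b': at 5  → match P0@[56:60]
pos 61 'c': at 0 ·f
pos 62 'd': at 1
pos 63 'e': at 2  → match P1@[62:63]
pos 64 'c': at 3
pos 65 'e': at 4
pos 66 'b': at 5  → match P0@[62:66]
pos 67 'a': at 0 ·f
pos 68 'd': at 1
pos 69 'd': at 1 ·f
pos 70 'e': at 2  → match P1@[69:70]
pos 71 'e': at 0 ·f
pos 72 'd': at 1
pos 73 'e': at 2  → match P1@[72:73]
pos 74 'd': at 1 ·f
pos 75 'b': at 0 ·f
pos 76 'd': at 1
pos 77 'a': at 0 ·f
pos 78 'e': at 0

All matches (sorted): [[1,1],[4,1],[8,1],[11,0],[15,1],[20,1],[23,0],[27,1],[30,1],[34,1],[37,0],[39,1],[42,0],[46,1],[50,1],[53,0],[57,1],[60,0],[63,1],[66,0],[70,1],[73,1]]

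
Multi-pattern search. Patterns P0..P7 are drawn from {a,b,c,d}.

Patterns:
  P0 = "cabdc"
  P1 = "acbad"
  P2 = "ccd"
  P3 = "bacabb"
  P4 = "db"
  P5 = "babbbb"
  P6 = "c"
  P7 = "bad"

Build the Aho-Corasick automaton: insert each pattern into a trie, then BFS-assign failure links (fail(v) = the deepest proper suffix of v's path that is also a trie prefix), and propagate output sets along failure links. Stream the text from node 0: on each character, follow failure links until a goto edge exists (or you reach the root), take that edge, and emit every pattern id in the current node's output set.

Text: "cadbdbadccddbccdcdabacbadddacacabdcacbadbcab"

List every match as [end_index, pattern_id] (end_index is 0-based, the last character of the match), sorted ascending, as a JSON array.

Build automaton:
Trie nodes:
  n0 'ε': a→6 b→13 c→1 d→19
  n1 'c': a→2 c→11  ←P6
  n2 'ca': b→3
  n3 'cab': d→4
  n4 'cabd': c→5
  n5 'cabdc': ·  ←P0
  n6 'a': c→7
  n7 'ac': b→8
  n8 'acb': a→9
  n9 'acba': d→10
  n10 'acbad': ·  ←P1
  n11 'cc': d→12
  n12 'ccd': ·  ←P2
  n13 'b': a→14
  n14 'ba': b→21 c→15 d→25
  n15 'bac': a→16
  n16 'baca': b→17
  n17 'bacab': b→18
  n18 'bacabb': ·  ←P3
  n19 'd': b→20
  n20 'db': ·  ←P4
  n21 'bab': b→22
  n22 'babb': b→23
  n23 'babbb': b→24
  n24 'babbbb': ·  ←P5
  n25 'bad': ·  ←P7

BFS fail/out derivation:
  n1('c'): parent n0 fail=0; on 'c' 0 → fail=0;  out {6}∪∅={6}
  n6('a'): parent n0 fail=0; on 'a' 0 → fail=0;  out ∅∪∅=∅
  n13('b'): parent n0 fail=0; on 'b' 0 → fail=0;  out ∅∪∅=∅
  n19('d'): parent n0 fail=0; on 'd' 0 → fail=0;  out ∅∪∅=∅
  n2('ca'): parent n1 fail=0; on 'a' 0 → fail=6;  out ∅∪∅=∅
  n7('ac'): parent n6 fail=0; on 'c' 0 → fail=1;  out ∅∪{6}={6}
  n11('cc'): parent n1 fail=0; on 'c' 0 → fail=1;  out ∅∪{6}={6}
  n14('ba'): parent n13 fail=0; on 'a' 0 → fail=6;  out ∅∪∅=∅
  n20('db'): parent n19 fail=0; on 'b' 0 → fail=13;  out {4}∪∅={4}
  n3('cab'): parent n2 fail=6; on 'b' 6→0 → fail=13;  out ∅∪∅=∅
  n8('acb'): parent n7 fail=1; on 'b' 1→0 → fail=13;  out ∅∪∅=∅
  n12('ccd'): parent n11 fail=1; on 'd' 1→0 → fail=19;  out {2}∪∅={2}
  n15('bac'): parent n14 fail=6; on 'c' 6 → fail=7;  out ∅∪{6}={6}
  n21('bab'): parent n14 fail=6; on 'b' 6→0 → fail=13;  out ∅∪∅=∅
  n25('bad'): parent n14 fail=6; on 'd' 6→0 → fail=19;  out {7}∪∅={7}
  n4('cabd'): parent n3 fail=13; on 'd' 13→0 → fail=19;  out ∅∪∅=∅
  n9('acba'): parent n8 fail=13; on 'a' 13 → fail=14;  out ∅∪∅=∅
  n16('baca'): parent n15 fail=7; on 'a' 7→1 → fail=2;  out ∅∪∅=∅
  n22('babb'): parent n21 fail=13; on 'b' 13→0 → fail=13;  out ∅∪∅=∅
  n5('cabdc'): parent n4 fail=19; on 'c' 19→0 → fail=1;  out {0}∪{6}={0,6}
  n10('acbad'): parent n9 fail=14; on 'd' 14 → fail=25;  out {1}∪{7}={1,7}
  n17('bacab'): parent n16 fail=2; on 'b' 2 → fail=3;  out ∅∪∅=∅
  n23('babbb'): parent n22 fail=13; on 'b' 13→0 → fail=13;  out ∅∪∅=∅
  n18('bacabb'): parent n17 fail=3; on 'b' 3→13→0 → fail=13;  out {3}∪∅={3}
  n24('babbbb'): parent n23 fail=13; on 'b' 13→0 → fail=13;  out {5}∪∅={5}

Text stream:
[0] read 'c'  n0⇒n1  emit P6@[0:0]
[1] read 'a'  n1⇒n2
[2] read 'd'  n2⇒n19 ·f
[3] read 'b'  n19⇒n20  emit P4@[2:3]
[4] read 'd'  n20⇒n19 ·f
[5] read 'b'  n19⇒n20  emit P4@[4:5]
[6] read 'a'  n20⇒n14 ·f
[7] read 'd'  n14⇒n25  emit P7@[5:7]
[8] read 'c'  n25⇒n1 ·f  emit P6@[8:8]
[9] read 'c'  n1⇒n11  emit P6@[9:9]
[10] read 'd'  n11⇒n12  emit P2@[8:10]
[11] read 'd'  n12⇒n19 ·f
[12] read 'b'  n19⇒n20  emit P4@[11:12]
[13] read 'c'  n20⇒n1 ·f  emit P6@[13:13]
[14] read 'c'  n1⇒n11  emit P6@[14:14]
[15] read 'd'  n11⇒n12  emit P2@[13:15]
[16] read 'c'  n12⇒n1 ·f  emit P6@[16:16]
[17] read 'd'  n1⇒n19 ·f
[18] read 'a'  n19⇒n6 ·f
[19] read 'b'  n6⇒n13 ·f
[20] read 'a'  n13⇒n14
[21] read 'c'  n14⇒n15  emit P6@[21:21]
[22] read 'b'  n15⇒n8 ·f
[23] read 'a'  n8⇒n9
[24] read 'd'  n9⇒n10  emit P1@[20:24],P7@[22:24]
[25] read 'd'  n10⇒n19 ·f
[26] read 'd'  n19⇒n19 ·f
[27] read 'a'  n19⇒n6 ·f
[28] read 'c'  n6⇒n7  emit P6@[28:28]
[29] read 'a'  n7⇒n2 ·f
[30] read 'c'  n2⇒n7 ·f  emit P6@[30:30]
[31] read 'a'  n7⇒n2 ·f
[32] read 'b'  n2⇒n3
[33] read 'd'  n3⇒n4
[34] read 'c'  n4⇒n5  emit P0@[30:34],P6@[34:34]
[35] read 'a'  n5⇒n2 ·f
[36] read 'c'  n2⇒n7 ·f  emit P6@[36:36]
[37] read 'b'  n7⇒n8
[38] read 'a'  n8⇒n9
[39] read 'd'  n9⇒n10  emit P1@[35:39],P7@[37:39]
[40] read 'b'  n10⇒n20 ·f  emit P4@[39:40]
[41] read 'c'  n20⇒n1 ·f  emit P6@[41:41]
[42] read 'a'  n1⇒n2
[43] read 'b'  n2⇒n3

Result: [[0,6],[3,4],[5,4],[7,7],[8,6],[9,6],[10,2],[12,4],[13,6],[14,6],[15,2],[16,6],[21,6],[24,1],[24,7],[28,6],[30,6],[34,0],[34,6],[36,6],[39,1],[39,7],[40,4],[41,6]]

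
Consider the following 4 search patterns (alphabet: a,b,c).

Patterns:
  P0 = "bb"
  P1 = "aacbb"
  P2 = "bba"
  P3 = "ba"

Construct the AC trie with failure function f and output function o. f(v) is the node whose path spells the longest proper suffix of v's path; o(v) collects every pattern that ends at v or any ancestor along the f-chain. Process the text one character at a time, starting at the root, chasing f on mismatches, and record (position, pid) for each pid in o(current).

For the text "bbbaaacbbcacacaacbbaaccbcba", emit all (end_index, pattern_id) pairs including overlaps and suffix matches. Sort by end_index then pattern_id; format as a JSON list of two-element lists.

Build:
Trie (insert patterns):
  n0 'ε': a→3 b→1
  n1 'b': a→9 b→2
  n2 'bb': a→8  [P0 ends]
  n3 'a': a→4
  n4 'aa': c→5
  n5 'aac': b→6
  n6 'aacb': b→7
  n7 'aacbb': ·  [P1 ends]
  n8 'bba': ·  [P2 ends]
  n9 'ba': ·  [P3 ends]

BFS fail/out derivation:
  n1('b'): parent n0 fail=0; on 'b' 0 → fail=0;  out ∅∪∅=∅
  n3('a'): parent n0 fail=0; on 'a' 0 → fail=0;  out ∅∪∅=∅
  n2('bb'): parent n1 fail=0; on 'b' 0 → fail=1;  out {0}∪∅={0}
  n4('aa'): parent n3 fail=0; on 'a' 0 → fail=3;  out ∅∪∅=∅
  n9('ba'): parent n1 fail=0; on 'a' 0 → fail=3;  out {3}∪∅={3}
  n5('aac'): parent n4 fail=3; on 'c' 3→0 → fail=0;  out ∅∪∅=∅
  n8('bba'): parent n2 fail=1; on 'a' 1 → fail=9;  out {2}∪{3}={2,3}
  n6('aacb'): parent n5 fail=0; on 'b' 0 → fail=1;  out ∅∪∅=∅
  n7('aacbb'): parent n6 fail=1; on 'b' 1 → fail=2;  out {1}∪{0}={0,1}

Run:
i=0 'b': node 0→1
i=1 'b': node 1→2  ** P0@[0:1]
i=2 'b': node 2→2 (via fail)  ** P0@[1:2]
i=3 'a': node 2→8  ** P2@[1:3],P3@[2:3]
i=4 'a': node 8→4 (via fail)
i=5 'a': node 4→4 (via fail)
i=6 'c': node 4→5
i=7 'b': node 5→6
i=8 'b': node 6→7  ** P0@[7:8],P1@[4:8]
i=9 'c': node 7→0 (via fail)
i=10 'a': node 0→3
i=11 'c': node 3→0 (via fail)
i=12 'a': node 0→3
i=13 'c': node 3→0 (via fail)
i=14 'a': node 0→3
i=15 'a': node 3→4
i=16 'c': node 4→5
i=17 'b': node 5→6
i=18 'b': node 6→7  ** P0@[17:18],P1@[14:18]
i=19 'a': node 7→8 (via fail)  ** P2@[17:19],P3@[18:19]
i=20 'a': node 8→4 (via fail)
i=21 'c': node 4→5
i=22 'c': node 5→0 (via fail)
i=23 'b': node 0→1
i=24 'c': node 1→0 (via fail)
i=25 'b': node 0→1
i=26 'a': node 1→9  ** P3@[25:26]

Result: [[1,0],[2,0],[3,2],[3,3],[8,0],[8,1],[18,0],[18,1],[19,2],[19,3],[26,3]]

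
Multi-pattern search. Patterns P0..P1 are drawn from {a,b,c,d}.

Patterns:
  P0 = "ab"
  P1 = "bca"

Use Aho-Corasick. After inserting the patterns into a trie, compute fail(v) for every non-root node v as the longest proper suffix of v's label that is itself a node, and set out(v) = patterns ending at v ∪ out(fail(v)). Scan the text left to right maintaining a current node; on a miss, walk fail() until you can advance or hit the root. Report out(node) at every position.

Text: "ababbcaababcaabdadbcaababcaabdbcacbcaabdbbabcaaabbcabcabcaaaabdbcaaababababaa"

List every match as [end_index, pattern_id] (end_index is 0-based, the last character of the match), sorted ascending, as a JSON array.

Build:
Trie nodes:
  0='ε' goto a→1 b→3
  1='a' goto b→2
  2='ab' goto ·  [P0 ends]
  3='b' goto c→4
  4='bc' goto a→5
  5='bca' goto ·  [P1 ends]

Failure links (BFS by depth):
  fail(1) 'a': from fail(0)=0 chase 'a': 0 ⇒ 0;  out=∅∪out(0)=∅
  fail(3) 'b': from fail(0)=0 chase 'b': 0 ⇒ 0;  out=∅∪out(0)=∅
  fail(2) 'ab': from fail(1)=0 chase 'b': 0 ⇒ 3;  out={0}∪out(3)={0}
  fail(4) 'bc': from fail(3)=0 chase 'c': 0 ⇒ 0;  out=∅∪out(0)=∅
  fail(5) 'bca': from fail(4)=0 chase 'a': 0 ⇒ 1;  out={1}∪out(1)={1}

Text stream:
[0] read 'a'  n0⇒n1
[1] read 'b'  n1⇒n2  ** P0@[0:1]
[2] read 'a'  n2⇒n1 (fail-walked)
[3] read 'b'  n1⇒n2  ** P0@[2:3]
[4] read 'b'  n2⇒n3 (fail-walked)
[5] read 'c'  n3⇒n4
[6] read 'a'  n4⇒n5  ** P1@[4:6]
[7] read 'a'  n5⇒n1 (fail-walked)
[8] read 'b'  n1⇒n2  ** P0@[7:8]
[9] read 'a'  n2⇒n1 (fail-walked)
[10] read 'b'  n1⇒n2  ** P0@[9:10]
[11] read 'c'  n2⇒n4 (fail-walked)
[12] read 'a'  n4⇒n5  ** P1@[10:12]
[13] read 'a'  n5⇒n1 (fail-walked)
[14] read 'b'  n1⇒n2  ** P0@[13:14]
[15] read 'd'  n2⇒n0 (fail-walked)
[16] read 'a'  n0⇒n1
[17] read 'd'  n1⇒n0 (fail-walked)
[18] read 'b'  n0⇒n3
[19] read 'c'  n3⇒n4
[20] read 'a'  n4⇒n5  ** P1@[18:20]
[21] read 'a'  n5⇒n1 (fail-walked)
[22] read 'b'  n1⇒n2  ** P0@[21:22]
[23] read 'a'  n2⇒n1 (fail-walked)
[24] read 'b'  n1⇒n2  ** P0@[23:24]
[25] read 'c'  n2⇒n4 (fail-walked)
[26] read 'a'  n4⇒n5  ** P1@[24:26]
[27] read 'a'  n5⇒n1 (fail-walked)
[28] read 'b'  n1⇒n2  ** P0@[27:28]
[29] read 'd'  n2⇒n0 (fail-walked)
[30] read 'b'  n0⇒n3
[31] read 'c'  n3⇒n4
[32] read 'a'  n4⇒n5  ** P1@[30:32]
[33] read 'c'  n5⇒n0 (fail-walked)
[34] read 'b'  n0⇒n3
[35] read 'c'  n3⇒n4
[36] read 'a'  n4⇒n5  ** P1@[34:36]
[37] read 'a'  n5⇒n1 (fail-walked)
[38] read 'b'  n1⇒n2  ** P0@[37:38]
[39] read 'd'  n2⇒n0 (fail-walked)
[40] read 'b'  n0⇒n3
[41] read 'b'  n3⇒n3 (fail-walked)
[42] read 'a'  n3⇒n1 (fail-walked)
[43] read 'b'  n1⇒n2  ** P0@[42:43]
[44] read 'c'  n2⇒n4 (fail-walked)
[45] read 'a'  n4⇒n5  ** P1@[43:45]
[46] read 'a'  n5⇒n1 (fail-walked)
[47] read 'a'  n1⇒n1 (fail-walked)
[48] read 'b'  n1⇒n2  ** P0@[47:48]
[49] read 'b'  n2⇒n3 (fail-walked)
[50] read 'c'  n3⇒n4
[51] read 'a'  n4⇒n5  ** P1@[49:51]
[52] read 'b'  n5⇒n2 (fail-walked)  ** P0@[51:52]
[53] read 'c'  n2⇒n4 (fail-walked)
[54] read 'a'  n4⇒n5  ** P1@[52:54]
[55] read 'b'  n5⇒n2 (fail-walked)  ** P0@[54:55]
[56] read 'c'  n2⇒n4 (fail-walked)
[57] read 'a'  n4⇒n5  ** P1@[55:57]
[58] read 'a'  n5⇒n1 (fail-walked)
[59] read 'a'  n1⇒n1 (fail-walked)
[60] read 'a'  n1⇒n1 (fail-walked)
[61] read 'b'  n1⇒n2  ** P0@[60:61]
[62] read 'd'  n2⇒n0 (fail-walked)
[63] read 'b'  n0⇒n3
[64] read 'c'  n3⇒n4
[65] read 'a'  n4⇒n5  ** P1@[63:65]
[66] read 'a'  n5⇒n1 (fail-walked)
[67] read 'a'  n1⇒n1 (fail-walked)
[68] read 'b'  n1⇒n2  ** P0@[67:68]
[69] read 'a'  n2⇒n1 (fail-walked)
[70] read 'b'  n1⇒n2  ** P0@[69:70]
[71] read 'a'  n2⇒n1 (fail-walked)
[72] read 'b'  n1⇒n2  ** P0@[71:72]
[73] read 'a'  n2⇒n1 (fail-walked)
[74] read 'b'  n1⇒n2  ** P0@[73:74]
[75] read 'a'  n2⇒n1 (fail-walked)
[76] read 'a'  n1⇒n1 (fail-walked)

Matches: [[1,0],[3,0],[6,1],[8,0],[10,0],[12,1],[14,0],[20,1],[22,0],[24,0],[26,1],[28,0],[32,1],[36,1],[38,0],[43,0],[45,1],[48,0],[51,1],[52,0],[54,1],[55,0],[57,1],[61,0],[65,1],[68,0],[70,0],[72,0],[74,0]]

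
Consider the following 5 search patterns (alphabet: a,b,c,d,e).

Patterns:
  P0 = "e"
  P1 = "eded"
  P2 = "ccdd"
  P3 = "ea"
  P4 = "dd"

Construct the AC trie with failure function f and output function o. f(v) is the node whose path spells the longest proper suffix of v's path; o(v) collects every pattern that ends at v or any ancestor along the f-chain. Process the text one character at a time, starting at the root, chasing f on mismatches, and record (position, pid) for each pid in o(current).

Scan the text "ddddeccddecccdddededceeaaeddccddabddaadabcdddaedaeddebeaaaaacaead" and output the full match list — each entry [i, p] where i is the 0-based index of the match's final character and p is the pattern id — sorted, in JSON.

Build automaton:
Trie nodes:
  n0 'ε': c→5 d→10 e→1
  n1 'e': a→9 d→2  ←P0
  n2 'ed': e→3
  n3 'ede': d→4
  n4 'eded': ·  ←P1
  n5 'c': c→6
  n6 'cc': d→7
  n7 'ccd': d→8
  n8 'ccdd': ·  ←P2
  n9 'ea': ·  ←P3
  n10 'd': d→11
  n11 'dd': ·  ←P4

Failure links (BFS by depth):
  n1('e'): parent n0 fail=0; on 'e' 0 → fail=0;  out {0}∪∅={0}
  n5('c'): parent n0 fail=0; on 'c' 0 → fail=0;  out ∅∪∅=∅
  n10('d'): parent n0 fail=0; on 'd' 0 → fail=0;  out ∅∪∅=∅
  n2('ed'): parent n1 fail=0; on 'd' 0 → fail=10;  out ∅∪∅=∅
  n6('cc'): parent n5 fail=0; on 'c' 0 → fail=5;  out ∅∪∅=∅
  n9('ea'): parent n1 fail=0; on 'a' 0 → fail=0;  out {3}∪∅={3}
  n11('dd'): parent n10 fail=0; on 'd' 0 → fail=10;  out {4}∪∅={4}
  n3('ede'): parent n2 fail=10; on 'e' 10→0 → fail=1;  out ∅∪{0}={0}
  n7('ccd'): parent n6 fail=5; on 'd' 5→0 → fail=10;  out ∅∪∅=∅
  n4('eded'): parent n3 fail=1; on 'd' 1 → fail=2;  out {1}∪∅={1}
  n8('ccdd'): parent n7 fail=10; on 'd' 10 → fail=11;  out {2}∪{4}={2,4}

Text stream:
pos 0 'd': at 10
pos 1 'd': at 11  → match P4@[0:1]
pos 2 'd': at 11 ·f  → match P4@[1:2]
pos 3 'd': at 11 ·f  → match P4@[2:3]
pos 4 'e': at 1 ·f  → match P0@[4:4]
pos 5 'c': at 5 ·f
pos 6 'c': at 6
pos 7 'd': at 7
pos 8 'd': at 8  → match P2@[5:8],P4@[7:8]
pos 9 'e': at 1 ·f  → match P0@[9:9]
pos 10 'c': at 5 ·f
pos 11 'c': at 6
pos 12 'c': at 6 ·f
pos 13 'd': at 7
pos 14 'd': at 8  → match P2@[11:14],P4@[13:14]
pos 15 'd': at 11 ·f  → match P4@[14:15]
pos 16 'e': at 1 ·f  → match P0@[16:16]
pos 17 'd': at 2
pos 18 'e': at 3  → match P0@[18:18]
pos 19 'd': at 4  → match P1@[16:19]
pos 20 'c': at 5 ·f
pos 21 'e': at 1 ·f  → match P0@[21:21]
pos 22 'e': at 1 ·f  → match P0@[22:22]
pos 23 'a': at 9  → match P3@[22:23]
pos 24 'a': at 0 ·f
pos 25 'e': at 1  → match P0@[25:25]
pos 26 'd': at 2
pos 27 'd': at 11 ·f  → match P4@[26:27]
pos 28 'c': at 5 ·f
pos 29 'c': at 6
pos 30 'd': at 7
pos 31 'd': at 8  → match P2@[28:31],P4@[30:31]
pos 32 'a': at 0 ·f
pos 33 'b': at 0
pos 34 'd': at 10
pos 35 'd': at 11  → match P4@[34:35]
pos 36 'a': at 0 ·f
pos 37 'a': at 0
pos 38 'd': at 10
pos 39 'a': at 0 ·f
pos 40 'b': at 0
pos 41 'c': at 5
pos 42 'd': at 10 ·f
pos 43 'd': at 11  → match P4@[42:43]
pos 44 'd': at 11 ·f  → match P4@[43:44]
pos 45 'a': at 0 ·f
pos 46 'e': at 1  → match P0@[46:46]
pos 47 'd': at 2
pos 48 'a': at 0 ·f
pos 49 'e': at 1  → match P0@[49:49]
pos 50 'd': at 2
pos 51 'd': at 11 ·f  → match P4@[50:51]
pos 52 'e': at 1 ·f  → match P0@[52:52]
pos 53 'b': at 0 ·f
pos 54 'e': at 1  → match P0@[54:54]
pos 55 'a': at 9  → match P3@[54:55]
pos 56 'a': at 0 ·f
pos 57 'a': at 0
pos 58 'a': at 0
pos 59 'a': at 0
pos 60 'c': at 5
pos 61 'a': at 0 ·f
pos 62 'e': at 1  → match P0@[62:62]
pos 63 'a': at 9  → match P3@[62:63]
pos 64 'd': at 10 ·f

Matches: [[1,4],[2,4],[3,4],[4,0],[8,2],[8,4],[9,0],[14,2],[14,4],[15,4],[16,0],[18,0],[19,1],[21,0],[22,0],[23,3],[25,0],[27,4],[31,2],[31,4],[35,4],[43,4],[44,4],[46,0],[49,0],[51,4],[52,0],[54,0],[55,3],[62,0],[63,3]]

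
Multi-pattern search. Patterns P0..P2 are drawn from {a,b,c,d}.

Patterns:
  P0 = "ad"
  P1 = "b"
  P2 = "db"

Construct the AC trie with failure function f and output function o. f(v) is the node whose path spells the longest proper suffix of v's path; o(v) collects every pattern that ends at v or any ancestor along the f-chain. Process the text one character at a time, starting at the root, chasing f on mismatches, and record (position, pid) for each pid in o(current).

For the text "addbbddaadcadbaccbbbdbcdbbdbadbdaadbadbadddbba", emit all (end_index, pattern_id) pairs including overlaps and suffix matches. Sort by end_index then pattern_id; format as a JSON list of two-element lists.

Build automaton:
Trie nodes:
  n0 'ε': a→1 b→3 d→4
  n1 'a': d→2
  n2 'ad': ·  [P0 ends]
  n3 'b': ·  [P1 ends]
  n4 'd': b→5
  n5 'db': ·  [P2 ends]

Failure links (BFS by depth):
  fail(1) 'a': from fail(0)=0 chase 'a': 0 ⇒ 0;  out=∅∪out(0)=∅
  fail(3) 'b': from fail(0)=0 chase 'b': 0 ⇒ 0;  out={1}∪out(0)={1}
  fail(4) 'd': from fail(0)=0 chase 'd': 0 ⇒ 0;  out=∅∪out(0)=∅
  fail(2) 'ad': from fail(1)=0 chase 'd': 0 ⇒ 4;  out={0}∪out(4)={0}
  fail(5) 'db': from fail(4)=0 chase 'b': 0 ⇒ 3;  out={2}∪out(3)={1,2}

Run:
[0] read 'a'  n0⇒n1
[1] read 'd'  n1⇒n2  → match P0@[0:1]
[2] read 'd'  n2⇒n4 ·f
[3] read 'b'  n4⇒n5  → match P1@[3:3],P2@[2:3]
[4] read 'b'  n5⇒n3 ·f  → match P1@[4:4]
[5] read 'd'  n3⇒n4 ·f
[6] read 'd'  n4⇒n4 ·f
[7] read 'a'  n4⇒n1 ·f
[8] read 'a'  n1⇒n1 ·f
[9] read 'd'  n1⇒n2  → match P0@[8:9]
[10] read 'c'  n2⇒n0 ·f
[11] read 'a'  n0⇒n1
[12] read 'd'  n1⇒n2  → match P0@[11:12]
[13] read 'b'  n2⇒n5 ·f  → match P1@[13:13],P2@[12:13]
[14] read 'a'  n5⇒n1 ·f
[15] read 'c'  n1⇒n0 ·f
[16] read 'c'  n0⇒n0
[17] read 'b'  n0⇒n3  → match P1@[17:17]
[18] read 'b'  n3⇒n3 ·f  → match P1@[18:18]
[19] read 'b'  n3⇒n3 ·f  → match P1@[19:19]
[20] read 'd'  n3⇒n4 ·f
[21] read 'b'  n4⇒n5  → match P1@[21:21],P2@[20:21]
[22] read 'c'  n5⇒n0 ·f
[23] read 'd'  n0⇒n4
[24] read 'b'  n4⇒n5  → match P1@[24:24],P2@[23:24]
[25] read 'b'  n5⇒n3 ·f  → match P1@[25:25]
[26] read 'd'  n3⇒n4 ·f
[27] read 'b'  n4⇒n5  → match P1@[27:27],P2@[26:27]
[28] read 'a'  n5⇒n1 ·f
[29] read 'd'  n1⇒n2  → match P0@[28:29]
[30] read 'b'  n2⇒n5 ·f  → match P1@[30:30],P2@[29:30]
[31] read 'd'  n5⇒n4 ·f
[32] read 'a'  n4⇒n1 ·f
[33] read 'a'  n1⇒n1 ·f
[34] read 'd'  n1⇒n2  → match P0@[33:34]
[35] read 'b'  n2⇒n5 ·f  → match P1@[35:35],P2@[34:35]
[36] read 'a'  n5⇒n1 ·f
[37] read 'd'  n1⇒n2  → match P0@[36:37]
[38] read 'b'  n2⇒n5 ·f  → match P1@[38:38],P2@[37:38]
[39] read 'a'  n5⇒n1 ·f
[40] read 'd'  n1⇒n2  → match P0@[39:40]
[41] read 'd'  n2⇒n4 ·f
[42] read 'd'  n4⇒n4 ·f
[43] read 'b'  n4⇒n5  → match P1@[43:43],P2@[42:43]
[44] read 'b'  n5⇒n3 ·f  → match P1@[44:44]
[45] read 'a'  n3⇒n1 ·f

Matches: [[1,0],[3,1],[3,2],[4,1],[9,0],[12,0],[13,1],[13,2],[17,1],[18,1],[19,1],[21,1],[21,2],[24,1],[24,2],[25,1],[27,1],[27,2],[29,0],[30,1],[30,2],[34,0],[35,1],[35,2],[37,0],[38,1],[38,2],[40,0],[43,1],[43,2],[44,1]]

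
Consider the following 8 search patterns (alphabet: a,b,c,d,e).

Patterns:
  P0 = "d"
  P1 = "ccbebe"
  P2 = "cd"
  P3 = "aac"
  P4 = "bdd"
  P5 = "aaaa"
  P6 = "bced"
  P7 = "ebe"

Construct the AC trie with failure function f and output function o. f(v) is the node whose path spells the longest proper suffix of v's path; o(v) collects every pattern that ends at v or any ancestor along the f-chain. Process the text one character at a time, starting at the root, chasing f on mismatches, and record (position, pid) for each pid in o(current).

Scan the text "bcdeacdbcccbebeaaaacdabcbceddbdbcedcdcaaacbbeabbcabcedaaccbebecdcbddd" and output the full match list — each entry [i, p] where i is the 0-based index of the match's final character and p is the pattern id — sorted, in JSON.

Build:
Trie (insert patterns):
  0='ε' goto a→9 b→12 c→2 d→1 e→20
  1='d' goto ·  ←P0
  2='c' goto c→3 d→8
  3='cc' goto b→4
  4='ccb' goto e→5
  5='ccbe' goto b→6
  6='ccbeb' goto e→7
  7='ccbebe' goto ·  ←P1
  8='cd' goto ·  ←P2
  9='a' goto a→10
  10='aa' goto a→15 c→11
  11='aac' goto ·  ←P3
  12='b' goto c→17 d→13
  13='bd' goto d→14
  14='bdd' goto ·  ←P4
  15='aaa' goto a→16
  16='aaaa' goto ·  ←P5
  17='bc' goto e→18
  18='bce' goto d→19
  19='bced' goto ·  ←P6
  20='e' goto b→21
  21='eb' goto e→22
  22='ebe' goto ·  ←P7

BFS fail/out derivation:
  fail(1) 'd': from fail(0)=0 chase 'd': 0 ⇒ 0;  out={0}∪out(0)={0}
  fail(2) 'c': from fail(0)=0 chase 'c': 0 ⇒ 0;  out=∅∪out(0)=∅
  fail(9) 'a': from fail(0)=0 chase 'a': 0 ⇒ 0;  out=∅∪out(0)=∅
  fail(12) 'b': from fail(0)=0 chase 'b': 0 ⇒ 0;  out=∅∪out(0)=∅
  fail(20) 'e': from fail(0)=0 chase 'e': 0 ⇒ 0;  out=∅∪out(0)=∅
  fail(3) 'cc': from fail(2)=0 chase 'c': 0 ⇒ 2;  out=∅∪out(2)=∅
  fail(8) 'cd': from fail(2)=0 chase 'd': 0 ⇒ 1;  out={2}∪out(1)={0,2}
  fail(10) 'aa': from fail(9)=0 chase 'a': 0 ⇒ 9;  out=∅∪out(9)=∅
  fail(13) 'bd': from fail(12)=0 chase 'd': 0 ⇒ 1;  out=∅∪out(1)={0}
  fail(17) 'bc': from fail(12)=0 chase 'c': 0 ⇒ 2;  out=∅∪out(2)=∅
  fail(21) 'eb': from fail(20)=0 chase 'b': 0 ⇒ 12;  out=∅∪out(12)=∅
  fail(4) 'ccb': from fail(3)=2 chase 'b': 2→0 ⇒ 12;  out=∅∪out(12)=∅
  fail(11) 'aac': from fail(10)=9 chase 'c': 9→0 ⇒ 2;  out={3}∪out(2)={3}
  fail(14) 'bdd': from fail(13)=1 chase 'd': 1→0 ⇒ 1;  out={4}∪out(1)={0,4}
  fail(15) 'aaa': from fail(10)=9 chase 'a': 9 ⇒ 10;  out=∅∪out(10)=∅
  fail(18) 'bce': from fail(17)=2 chase 'e': 2→0 ⇒ 20;  out=∅∪out(20)=∅
  fail(22) 'ebe': from fail(21)=12 chase 'e': 12→0 ⇒ 20;  out={7}∪out(20)={7}
  fail(5) 'ccbe': from fail(4)=12 chase 'e': 12→0 ⇒ 20;  out=∅∪out(20)=∅
  fail(16) 'aaaa': from fail(15)=10 chase 'a': 10 ⇒ 15;  out={5}∪out(15)={5}
  fail(19) 'bced': from fail(18)=20 chase 'd': 20→0 ⇒ 1;  out={6}∪out(1)={0,6}
  fail(6) 'ccbeb': from fail(5)=20 chase 'b': 20 ⇒ 21;  out=∅∪out(21)=∅
  fail(7) 'ccbebe': from fail(6)=21 chase 'e': 21 ⇒ 22;  out={1}∪out(22)={1,7}

Text stream:
i=0 'b': node 0→12
i=1 'c': node 12→17
i=2 'd': node 17→8 ·f  emit P0@[2:2],P2@[1:2]
i=3 'e': node 8→20 ·f
i=4 'a': node 20→9 ·f
i=5 'c': node 9→2 ·f
i=6 'd': node 2→8  emit P0@[6:6],P2@[5:6]
i=7 'b': node 8→12 ·f
i=8 'c': node 12→17
i=9 'c': node 17→3 ·f
i=10 'c': node 3→3 ·f
i=11 'b': node 3→4
i=12 'e': node 4→5
i=13 'b': node 5→6
i=14 'e': node 6→7  emit P1@[9:14],P7@[12:14]
i=15 'a': node 7→9 ·f
i=16 'a': node 9→10
i=17 'a': node 10→15
i=18 'a': node 15→16  emit P5@[15:18]
i=19 'c': node 16→11 ·f  emit P3@[17:19]
i=20 'd': node 11→8 ·f  emit P0@[20:20],P2@[19:20]
i=21 'a': node 8→9 ·f
i=22 'b': node 9→12 ·f
i=23 'c': node 12→17
i=24 'b': node 17→12 ·f
i=25 'c': node 12→17
i=26 'e': node 17→18
i=27 'd': node 18→19  emit P0@[27:27],P6@[24:27]
i=28 'd': node 19→1 ·f  emit P0@[28:28]
i=29 'b': node 1→12 ·f
i=30 'd': node 12→13  emit P0@[30:30]
i=31 'b': node 13→12 ·f
i=32 'c': node 12→17
i=33 'e': node 17→18
i=34 'd': node 18→19  emit P0@[34:34],P6@[31:34]
i=35 'c': node 19→2 ·f
i=36 'd': node 2→8  emit P0@[36:36],P2@[35:36]
i=37 'c': node 8→2 ·f
i=38 'a': node 2→9 ·f
i=39 'a': node 9→10
i=40 'a': node 10→15
i=41 'c': node 15→11 ·f  emit P3@[39:41]
i=42 'b': node 11→12 ·f
i=43 'b': node 12→12 ·f
i=44 'e': node 12→20 ·f
i=45 'a': node 20→9 ·f
i=46 'b': node 9→12 ·f
i=47 'b': node 12→12 ·f
i=48 'c': node 12→17
i=49 'a': node 17→9 ·f
i=50 'b': node 9→12 ·f
i=51 'c': node 12→17
i=52 'e': node 17→18
i=53 'd': node 18→19  emit P0@[53:53],P6@[50:53]
i=54 'a': node 19→9 ·f
i=55 'a': node 9→10
i=56 'c': node 10→11  emit P3@[54:56]
i=57 'c': node 11→3 ·f
i=58 'b': node 3→4
i=59 'e': node 4→5
i=60 'b': node 5→6
i=61 'e': node 6→7  emit P1@[56:61],P7@[59:61]
i=62 'c': node 7→2 ·f
i=63 'd': node 2→8  emit P0@[63:63],P2@[62:63]
i=64 'c': node 8→2 ·f
i=65 'b': node 2→12 ·f
i=66 'd': node 12→13  emit P0@[66:66]
i=67 'd': node 13→14  emit P0@[67:67],P4@[65:67]
i=68 'd': node 14→1 ·f  emit P0@[68:68]

All matches (sorted): [[2,0],[2,2],[6,0],[6,2],[14,1],[14,7],[18,5],[19,3],[20,0],[20,2],[27,0],[27,6],[28,0],[30,0],[34,0],[34,6],[36,0],[36,2],[41,3],[53,0],[53,6],[56,3],[61,1],[61,7],[63,0],[63,2],[66,0],[67,0],[67,4],[68,0]]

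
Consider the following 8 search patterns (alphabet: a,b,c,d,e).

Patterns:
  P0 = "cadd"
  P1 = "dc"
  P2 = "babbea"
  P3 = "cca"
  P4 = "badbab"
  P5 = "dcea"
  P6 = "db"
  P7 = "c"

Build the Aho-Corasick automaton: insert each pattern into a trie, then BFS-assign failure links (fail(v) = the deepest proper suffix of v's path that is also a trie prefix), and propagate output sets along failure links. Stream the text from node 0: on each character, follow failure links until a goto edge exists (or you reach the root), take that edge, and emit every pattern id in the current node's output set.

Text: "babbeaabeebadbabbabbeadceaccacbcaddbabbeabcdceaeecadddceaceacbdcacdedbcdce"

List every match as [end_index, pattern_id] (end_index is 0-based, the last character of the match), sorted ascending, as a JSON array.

Build automaton:
Trie nodes:
  n0 'ε': b→7 c→1 d→5
  n1 'c': a→2 c→13  [P7 ends]
  n2 'ca': d→3
  n3 'cad': d→4
  n4 'cadd': ·  [P0 ends]
  n5 'd': b→21 c→6
  n6 'dc': e→19  [P1 ends]
  n7 'b': a→8
  n8 'ba': b→9 d→15
  n9 'bab': b→10
  n10 'babb': e→11
  n11 'babbe': a→12
  n12 'babbea': ·  [P2 ends]
  n13 'cc': a→14
  n14 'cca': ·  [P3 ends]
  n15 'bad': b→16
  n16 'badb': a→17
  n17 'badba': b→18
  n18 'badbab': ·  [P4 ends]
  n19 'dce': a→20
  n20 'dcea': ·  [P5 ends]
  n21 'db': ·  [P6 ends]

Failure links (BFS by depth):
  fail(1) 'c': from fail(0)=0 chase 'c': 0 ⇒ 0;  out={7}∪out(0)={7}
  fail(5) 'd': from fail(0)=0 chase 'd': 0 ⇒ 0;  out=∅∪out(0)=∅
  fail(7) 'b': from fail(0)=0 chase 'b': 0 ⇒ 0;  out=∅∪out(0)=∅
  fail(2) 'ca': from fail(1)=0 chase 'a': 0 ⇒ 0;  out=∅∪out(0)=∅
  fail(6) 'dc': from fail(5)=0 chase 'c': 0 ⇒ 1;  out={1}∪out(1)={1,7}
  fail(8) 'ba': from fail(7)=0 chase 'a': 0 ⇒ 0;  out=∅∪out(0)=∅
  fail(13) 'cc': from fail(1)=0 chase 'c': 0 ⇒ 1;  out=∅∪out(1)={7}
  fail(21) 'db': from fail(5)=0 chase 'b': 0 ⇒ 7;  out={6}∪out(7)={6}
  fail(3) 'cad': from fail(2)=0 chase 'd': 0 ⇒ 5;  out=∅∪out(5)=∅
  fail(9) 'bab': from fail(8)=0 chase 'b': 0 ⇒ 7;  out=∅∪out(7)=∅
  fail(14) 'cca': from fail(13)=1 chase 'a': 1 ⇒ 2;  out={3}∪out(2)={3}
  fail(15) 'bad': from fail(8)=0 chase 'd': 0 ⇒ 5;  out=∅∪out(5)=∅
  fail(19) 'dce': from fail(6)=1 chase 'e': 1→0 ⇒ 0;  out=∅∪out(0)=∅
  fail(4) 'cadd': from fail(3)=5 chase 'd': 5→0 ⇒ 5;  out={0}∪out(5)={0}
  fail(10) 'babb': from fail(9)=7 chase 'b': 7→0 ⇒ 7;  out=∅∪out(7)=∅
  fail(16) 'badb': from fail(15)=5 chase 'b': 5 ⇒ 21;  out=∅∪out(21)={6}
  fail(20) 'dcea': from fail(19)=0 chase 'a': 0 ⇒ 0;  out={5}∪out(0)={5}
  fail(11) 'babbe': from fail(10)=7 chase 'e': 7→0 ⇒ 0;  out=∅∪out(0)=∅
  fail(17) 'badba': from fail(16)=21 chase 'a': 21→7 ⇒ 8;  out=∅∪out(8)=∅
  fail(12) 'babbea': from fail(11)=0 chase 'a': 0 ⇒ 0;  out={2}∪out(0)={2}
  fail(18) 'badbab': from fail(17)=8 chase 'b': 8 ⇒ 9;  out={4}∪out(9)={4}

Text stream:
pos 0 'b': at 7
pos 1 'a': at 8
pos 2 'b': at 9
pos 3 'b': at 10
pos 4 'e': at 11
pos 5 'a': at 12  emit P2@[0:5]
pos 6 'a': at 0 (fail-walked)
pos 7 'b': at 7
pos 8 'e': at 0 (fail-walked)
pos 9 'e': at 0
pos 10 'b': at 7
pos 11 'a': at 8
pos 12 'd': at 15
pos 13 'b': at 16  emit P6@[12:13]
pos 14 'a': at 17
pos 15 'b': at 18  emit P4@[10:15]
pos 16 'b': at 10 (fail-walked)
pos 17 'a': at 8 (fail-walked)
pos 18 'b': at 9
pos 19 'b': at 10
pos 20 'e': at 11
pos 21 'a': at 12  emit P2@[16:21]
pos 22 'd': at 5 (fail-walked)
pos 23 'c': at 6  emit P1@[22:23],P7@[23:23]
pos 24 'e': at 19
pos 25 'a': at 20  emit P5@[22:25]
pos 26 'c': at 1 (fail-walked)  emit P7@[26:26]
pos 27 'c': at 13  emit P7@[27:27]
pos 28 'a': at 14  emit P3@[26:28]
pos 29 'c': at 1 (fail-walked)  emit P7@[29:29]
pos 30 'b': at 7 (fail-walked)
pos 31 'c': at 1 (fail-walked)  emit P7@[31:31]
pos 32 'a': at 2
pos 33 'd': at 3
pos 34 'd': at 4  emit P0@[31:34]
pos 35 'b': at 21 (fail-walked)  emit P6@[34:35]
pos 36 'a': at 8 (fail-walked)
pos 37 'b': at 9
pos 38 'b': at 10
pos 39 'e': at 11
pos 40 'a': at 12  emit P2@[35:40]
pos 41 'b': at 7 (fail-walked)
pos 42 'c': at 1 (fail-walked)  emit P7@[42:42]
pos 43 'd': at 5 (fail-walked)
pos 44 'c': at 6  emit P1@[43:44],P7@[44:44]
pos 45 'e': at 19
pos 46 'a': at 20  emit P5@[43:46]
pos 47 'e': at 0 (fail-walked)
pos 48 'e': at 0
pos 49 'c': at 1  emit P7@[49:49]
pos 50 'a': at 2
pos 51 'd': at 3
pos 52 'd': at 4  emit P0@[49:52]
pos 53 'd': at 5 (fail-walked)
pos 54 'c': at 6  emit P1@[53:54],P7@[54:54]
pos 55 'e': at 19
pos 56 'a': at 20  emit P5@[53:56]
pos 57 'c': at 1 (fail-walked)  emit P7@[57:57]
pos 58 'e': at 0 (fail-walked)
pos 59 'a': at 0
pos 60 'c': at 1  emit P7@[60:60]
pos 61 'b': at 7 (fail-walked)
pos 62 'd': at 5 (fail-walked)
pos 63 'c': at 6  emit P1@[62:63],P7@[63:63]
pos 64 'a': at 2 (fail-walked)
pos 65 'c': at 1 (fail-walked)  emit P7@[65:65]
pos 66 'd': at 5 (fail-walked)
pos 67 'e': at 0 (fail-walked)
pos 68 'd': at 5
pos 69 'b': at 21  emit P6@[68:69]
pos 70 'c': at 1 (fail-walked)  emit P7@[70:70]
pos 71 'd': at 5 (fail-walked)
pos 72 'c': at 6  emit P1@[71:72],P7@[72:72]
pos 73 'e': at 19

Matches: [[5,2],[13,6],[15,4],[21,2],[23,1],[23,7],[25,5],[26,7],[27,7],[28,3],[29,7],[31,7],[34,0],[35,6],[40,2],[42,7],[44,1],[44,7],[46,5],[49,7],[52,0],[54,1],[54,7],[56,5],[57,7],[60,7],[63,1],[63,7],[65,7],[69,6],[70,7],[72,1],[72,7]]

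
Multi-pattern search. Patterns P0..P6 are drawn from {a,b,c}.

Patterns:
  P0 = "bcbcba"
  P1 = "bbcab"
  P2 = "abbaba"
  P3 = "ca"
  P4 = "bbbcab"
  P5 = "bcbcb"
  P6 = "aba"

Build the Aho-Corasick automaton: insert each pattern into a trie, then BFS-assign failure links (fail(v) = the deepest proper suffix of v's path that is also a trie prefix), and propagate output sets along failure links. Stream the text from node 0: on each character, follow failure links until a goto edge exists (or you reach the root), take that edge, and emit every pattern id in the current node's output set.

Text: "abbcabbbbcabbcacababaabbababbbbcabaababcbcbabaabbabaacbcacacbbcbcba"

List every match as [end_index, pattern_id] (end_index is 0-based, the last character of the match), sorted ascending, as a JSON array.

Construct AC machine:
Trie nodes:
  0='ε' goto a→11 b→1 c→17
  1='b' goto b→7 c→2
  2='bc' goto b→3
  3='bcb' goto c→4
  4='bcbc' goto b→5
  5='bcbcb' goto a→6  [P5 ends]
  6='bcbcba' goto ·  [P0 ends]
  7='bb' goto b→19 c→8
  8='bbc' goto a→9
  9='bbca' goto b→10
  10='bbcab' goto ·  [P1 ends]
  11='a' goto b→12
  12='ab' goto a→23 b→13
  13='abb' goto a→14
  14='abba' goto b→15
  15='abbab' goto a→16
  16='abbaba' goto ·  [P2 ends]
  17='c' goto a→18
  18='ca' goto ·  [P3 ends]
  19='bbb' goto c→20
  20='bbbc' goto a→21
  21='bbbca' goto b→22
  22='bbbcab' goto ·  [P4 ends]
  23='aba' goto ·  [P6 ends]

Failure links (BFS by depth):
  n1('b'): parent n0 fail=0; on 'b' 0 → fail=0;  out ∅∪∅=∅
  n11('a'): parent n0 fail=0; on 'a' 0 → fail=0;  out ∅∪∅=∅
  n17('c'): parent n0 fail=0; on 'c' 0 → fail=0;  out ∅∪∅=∅
  n2('bc'): parent n1 fail=0; on 'c' 0 → fail=17;  out ∅∪∅=∅
  n7('bb'): parent n1 fail=0; on 'b' 0 → fail=1;  out ∅∪∅=∅
  n12('ab'): parent n11 fail=0; on 'b' 0 → fail=1;  out ∅∪∅=∅
  n18('ca'): parent n17 fail=0; on 'a' 0 → fail=11;  out {3}∪∅={3}
  n3('bcb'): parent n2 fail=17; on 'b' 17→0 → fail=1;  out ∅∪∅=∅
  n8('bbc'): parent n7 fail=1; on 'c' 1 → fail=2;  out ∅∪∅=∅
  n13('abb'): parent n12 fail=1; on 'b' 1 → fail=7;  out ∅∪∅=∅
  n19('bbb'): parent n7 fail=1; on 'b' 1 → fail=7;  out ∅∪∅=∅
  n23('aba'): parent n12 fail=1; on 'a' 1→0 → fail=11;  out {6}∪∅={6}
  n4('bcbc'): parent n3 fail=1; on 'c' 1 → fail=2;  out ∅∪∅=∅
  n9('bbca'): parent n8 fail=2; on 'a' 2→17 → fail=18;  out ∅∪{3}={3}
  n14('abba'): parent n13 fail=7; on 'a' 7→1→0 → fail=11;  out ∅∪∅=∅
  n20('bbbc'): parent n19 fail=7; on 'c' 7 → fail=8;  out ∅∪∅=∅
  n5('bcbcb'): parent n4 fail=2; on 'b' 2 → fail=3;  out {5}∪∅={5}
  n10('bbcab'): parent n9 fail=18; on 'b' 18→11 → fail=12;  out {1}∪∅={1}
  n15('abbab'): parent n14 fail=11; on 'b' 11 → fail=12;  out ∅∪∅=∅
  n21('bbbca'): parent n20 fail=8; on 'a' 8 → fail=9;  out ∅∪{3}={3}
  n6('bcbcba'): parent n5 fail=3; on 'a' 3→1→0 → fail=11;  out {0}∪∅={0}
  n16('abbaba'): parent n15 fail=12; on 'a' 12 → fail=23;  out {2}∪{6}={2,6}
  n22('bbbcab'): parent n21 fail=9; on 'b' 9 → fail=10;  out {4}∪{1}={1,4}

Run:
[0] read 'a'  n0⇒n11
[1] read 'b'  n11⇒n12
[2] read 'b'  n12⇒n13
[3] read 'c'  n13⇒n8 (fail-walked)
[4] read 'a'  n8⇒n9  ** P3@[3:4]
[5] read 'b'  n9⇒n10  ** P1@[1:5]
[6] read 'b'  n10⇒n13 (fail-walked)
[7] read 'b'  n13⇒n19 (fail-walked)
[8] read 'b'  n19⇒n19 (fail-walked)
[9] read 'c'  n19⇒n20
[10] read 'a'  n20⇒n21  ** P3@[9:10]
[11] read 'b'  n21⇒n22  ** P1@[7:11],P4@[6:11]
[12] read 'b'  n22⇒n13 (fail-walked)
[13] read 'c'  n13⇒n8 (fail-walked)
[14] read 'a'  n8⇒n9  ** P3@[13:14]
[15] read 'c'  n9⇒n17 (fail-walked)
[16] read 'a'  n17⇒n18  ** P3@[15:16]
[17] read 'b'  n18⇒n12 (fail-walked)
[18] read 'a'  n12⇒n23  ** P6@[16:18]
[19] read 'b'  n23⇒n12 (fail-walked)
[20] read 'a'  n12⇒n23  ** P6@[18:20]
[21] read 'a'  n23⇒n11 (fail-walked)
[22] read 'b'  n11⇒n12
[23] read 'b'  n12⇒n13
[24] read 'a'  n13⇒n14
[25] read 'b'  n14⇒n15
[26] read 'a'  n15⇒n16  ** P2@[21:26],P6@[24:26]
[27] read 'b'  n16⇒n12 (fail-walked)
[28] read 'b'  n12⇒n13
[29] read 'b'  n13⇒n19 (fail-walked)
[30] read 'b'  n19⇒n19 (fail-walked)
[31] read 'c'  n19⇒n20
[32] read 'a'  n20⇒n21  ** P3@[31:32]
[33] read 'b'  n21⇒n22  ** P1@[29:33],P4@[28:33]
[34] read 'a'  n22⇒n23 (fail-walked)  ** P6@[32:34]
[35] read 'a'  n23⇒n11 (fail-walked)
[36] read 'b'  n11⇒n12
[37] read 'a'  n12⇒n23  ** P6@[35:37]
[38] read 'b'  n23⇒n12 (fail-walked)
[39] read 'c'  n12⇒n2 (fail-walked)
[40] read 'b'  n2⇒n3
[41] read 'c'  n3⇒n4
[42] read 'b'  n4⇒n5  ** P5@[38:42]
[43] read 'a'  n5⇒n6  ** P0@[38:43]
[44] read 'b'  n6⇒n12 (fail-walked)
[45] read 'a'  n12⇒n23  ** P6@[43:45]
[46] read 'a'  n23⇒n11 (fail-walked)
[47] read 'b'  n11⇒n12
[48] read 'b'  n12⇒n13
[49] read 'a'  n13⇒n14
[50] read 'b'  n14⇒n15
[51] read 'a'  n15⇒n16  ** P2@[46:51],P6@[49:51]
[52] read 'a'  n16⇒n11 (fail-walked)
[53] read 'c'  n11⇒n17 (fail-walked)
[54] read 'b'  n17⇒n1 (fail-walked)
[55] read 'c'  n1⇒n2
[56] read 'a'  n2⇒n18 (fail-walked)  ** P3@[55:56]
[57] read 'c'  n18⇒n17 (fail-walked)
[58] read 'a'  n17⇒n18  ** P3@[57:58]
[59] read 'c'  n18⇒n17 (fail-walked)
[60] read 'b'  n17⇒n1 (fail-walked)
[61] read 'b'  n1⇒n7
[62] read 'c'  n7⇒n8
[63] read 'b'  n8⇒n3 (fail-walked)
[64] read 'c'  n3⇒n4
[65] read 'b'  n4⇒n5  ** P5@[61:65]
[66] read 'a'  n5⇒n6  ** P0@[61:66]

Result: [[4,3],[5,1],[10,3],[11,1],[11,4],[14,3],[16,3],[18,6],[20,6],[26,2],[26,6],[32,3],[33,1],[33,4],[34,6],[37,6],[42,5],[43,0],[45,6],[51,2],[51,6],[56,3],[58,3],[65,5],[66,0]]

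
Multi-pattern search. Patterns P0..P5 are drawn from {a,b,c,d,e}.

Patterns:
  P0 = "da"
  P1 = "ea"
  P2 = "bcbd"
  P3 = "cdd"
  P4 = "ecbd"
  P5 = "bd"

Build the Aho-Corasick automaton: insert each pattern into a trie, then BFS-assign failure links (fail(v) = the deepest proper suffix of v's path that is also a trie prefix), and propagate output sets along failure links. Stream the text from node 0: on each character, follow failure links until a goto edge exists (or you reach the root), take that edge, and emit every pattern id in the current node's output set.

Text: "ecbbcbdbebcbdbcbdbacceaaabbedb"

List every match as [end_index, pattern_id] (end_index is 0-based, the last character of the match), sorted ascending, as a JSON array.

Build automaton:
Trie (insert patterns):
  n0 'ε': b→5 c→9 d→1 e→3
  n1 'd': a→2
  n2 'da': ·  ←P0
  n3 'e': a→4 c→12
  n4 'ea': ·  ←P1
  n5 'b': c→6 d→15
  n6 'bc': b→7
  n7 'bcb': d→8
  n8 'bcbd': ·  ←P2
  n9 'c': d→10
  n10 'cd': d→11
  n11 'cdd': ·  ←P3
  n12 'ec': b→13
  n13 'ecb': d→14
  n14 'ecbd': ·  ←P4
  n15 'bd': ·  ←P5

BFS fail/out derivation:
  fail(1) 'd': from fail(0)=0 chase 'd': 0 ⇒ 0;  out=∅∪out(0)=∅
  fail(3) 'e': from fail(0)=0 chase 'e': 0 ⇒ 0;  out=∅∪out(0)=∅
  fail(5) 'b': from fail(0)=0 chase 'b': 0 ⇒ 0;  out=∅∪out(0)=∅
  fail(9) 'c': from fail(0)=0 chase 'c': 0 ⇒ 0;  out=∅∪out(0)=∅
  fail(2) 'da': from fail(1)=0 chase 'a': 0 ⇒ 0;  out={0}∪out(0)={0}
  fail(4) 'ea': from fail(3)=0 chase 'a': 0 ⇒ 0;  out={1}∪out(0)={1}
  fail(6) 'bc': from fail(5)=0 chase 'c': 0 ⇒ 9;  out=∅∪out(9)=∅
  fail(10) 'cd': from fail(9)=0 chase 'd': 0 ⇒ 1;  out=∅∪out(1)=∅
  fail(12) 'ec': from fail(3)=0 chase 'c': 0 ⇒ 9;  out=∅∪out(9)=∅
  fail(15) 'bd': from fail(5)=0 chase 'd': 0 ⇒ 1;  out={5}∪out(1)={5}
  fail(7) 'bcb': from fail(6)=9 chase 'b': 9→0 ⇒ 5;  out=∅∪out(5)=∅
  fail(11) 'cdd': from fail(10)=1 chase 'd': 1→0 ⇒ 1;  out={3}∪out(1)={3}
  fail(13) 'ecb': from fail(12)=9 chase 'b': 9→0 ⇒ 5;  out=∅∪out(5)=∅
  fail(8) 'bcbd': from fail(7)=5 chase 'd': 5 ⇒ 15;  out={2}∪out(15)={2,5}
  fail(14) 'ecbd': from fail(13)=5 chase 'd': 5 ⇒ 15;  out={4}∪out(15)={4,5}

Scan:
[0] read 'e'  n0⇒n3
[1] read 'c'  n3⇒n12
[2] read 'b'  n12⇒n13
[3] read 'b'  n13⇒n5 (via fail)
[4] read 'c'  n5⇒n6
[5] read 'b'  n6⇒n7
[6] read 'd'  n7⇒n8  ** P2@[3:6],P5@[5:6]
[7] read 'b'  n8⇒n5 (via fail)
[8] read 'e'  n5⇒n3 (via fail)
[9] read 'b'  n3⇒n5 (via fail)
[10] read 'c'  n5⇒n6
[11] read 'b'  n6⇒n7
[12] read 'd'  n7⇒n8  ** P2@[9:12],P5@[11:12]
[13] read 'b'  n8⇒n5 (via fail)
[14] read 'c'  n5⇒n6
[15] read 'b'  n6⇒n7
[16] read 'd'  n7⇒n8  ** P2@[13:16],P5@[15:16]
[17] read 'b'  n8⇒n5 (via fail)
[18] read 'a'  n5⇒n0 (via fail)
[19] read 'c'  n0⇒n9
[20] read 'c'  n9⇒n9 (via fail)
[21] read 'e'  n9⇒n3 (via fail)
[22] read 'a'  n3⇒n4  ** P1@[21:22]
[23] read 'a'  n4⇒n0 (via fail)
[24] read 'a'  n0⇒n0
[25] read 'b'  n0⇒n5
[26] read 'b'  n5⇒n5 (via fail)
[27] read 'e'  n5⇒n3 (via fail)
[28] read 'd'  n3⇒n1 (via fail)
[29] read 'b'  n1⇒n5 (via fail)

Result: [[6,2],[6,5],[12,2],[12,5],[16,2],[16,5],[22,1]]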